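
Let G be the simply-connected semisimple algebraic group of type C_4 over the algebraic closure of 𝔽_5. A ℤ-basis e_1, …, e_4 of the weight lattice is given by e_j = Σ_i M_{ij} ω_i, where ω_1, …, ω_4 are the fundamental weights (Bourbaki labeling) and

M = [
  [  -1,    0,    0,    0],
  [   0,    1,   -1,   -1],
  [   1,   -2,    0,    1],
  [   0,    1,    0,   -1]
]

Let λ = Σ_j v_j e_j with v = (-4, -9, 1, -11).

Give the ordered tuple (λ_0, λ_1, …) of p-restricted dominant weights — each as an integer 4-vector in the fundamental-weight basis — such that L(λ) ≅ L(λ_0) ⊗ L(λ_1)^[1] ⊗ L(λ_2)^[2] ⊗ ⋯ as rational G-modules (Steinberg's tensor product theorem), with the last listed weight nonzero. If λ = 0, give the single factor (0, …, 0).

((4, 1, 3, 2),)

ω-coordinates c = M·v, v = (-4, -9, 1, -11):
  c_1 = -1*-4 + 0*-9 + 0*1 + 0*-11 = 4
  c_2 = 0*-4 + 1*-9 + -1*1 + -1*-11 = 1
  c_3 = 1*-4 + -2*-9 + 0*1 + 1*-11 = 3
  c_4 = 0*-4 + 1*-9 + 0*1 + -1*-11 = 2
Expand coordinatewise in base 5:
  c_1 = 4 = 4·5^0
  c_2 = 1 = 1·5^0
  c_3 = 3 = 3·5^0
  c_4 = 2 = 2·5^0
λ_0 = (4, 1, 3, 2)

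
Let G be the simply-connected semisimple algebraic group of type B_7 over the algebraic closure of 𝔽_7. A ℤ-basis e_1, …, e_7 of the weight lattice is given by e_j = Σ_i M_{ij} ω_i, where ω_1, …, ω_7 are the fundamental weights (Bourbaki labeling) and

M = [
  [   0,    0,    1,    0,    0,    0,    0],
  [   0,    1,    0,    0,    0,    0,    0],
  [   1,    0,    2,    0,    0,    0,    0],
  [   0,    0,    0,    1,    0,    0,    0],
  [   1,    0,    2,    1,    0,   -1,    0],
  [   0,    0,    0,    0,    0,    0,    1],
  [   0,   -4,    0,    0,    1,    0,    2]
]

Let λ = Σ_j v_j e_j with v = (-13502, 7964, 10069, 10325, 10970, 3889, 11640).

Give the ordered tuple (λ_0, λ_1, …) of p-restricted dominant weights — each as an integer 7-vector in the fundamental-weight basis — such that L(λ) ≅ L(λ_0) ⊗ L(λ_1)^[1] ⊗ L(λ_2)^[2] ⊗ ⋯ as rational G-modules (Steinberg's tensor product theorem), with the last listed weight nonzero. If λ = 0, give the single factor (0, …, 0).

((3, 5, 0, 0, 3, 6, 0), (3, 3, 3, 5, 5, 3, 6), (2, 1, 2, 0, 0, 6, 6), (1, 2, 5, 2, 3, 5, 6), (4, 3, 2, 4, 5, 4, 0))

ω-coordinates c = M·v, v = (-13502, 7964, 10069, 10325, 10970, 3889, 11640):
  c_1 = (0)·(-13502) + (0)·(7964) + (1)·(10069) + (0)·(10325) + (0)·(10970) + (0)·(3889) + (0)·(11640) = 10069
  c_2 = (0)·(-13502) + (1)·(7964) + (0)·(10069) + (0)·(10325) + (0)·(10970) + (0)·(3889) + (0)·(11640) = 7964
  c_3 = (1)·(-13502) + (0)·(7964) + (2)·(10069) + (0)·(10325) + (0)·(10970) + (0)·(3889) + (0)·(11640) = 6636
  c_4 = (0)·(-13502) + (0)·(7964) + (0)·(10069) + (1)·(10325) + (0)·(10970) + (0)·(3889) + (0)·(11640) = 10325
  c_5 = (1)·(-13502) + (0)·(7964) + (2)·(10069) + (1)·(10325) + (0)·(10970) + (-1)·(3889) + (0)·(11640) = 13072
  c_6 = (0)·(-13502) + (0)·(7964) + (0)·(10069) + (0)·(10325) + (0)·(10970) + (0)·(3889) + (1)·(11640) = 11640
  c_7 = (0)·(-13502) + (-4)·(7964) + (0)·(10069) + (0)·(10325) + (1)·(10970) + (0)·(3889) + (2)·(11640) = 2394
Writing each c_i in base p = 7:
  c_1 = 10069 = 3·7^0 + 3·7^1 + 2·7^2 + 1·7^3 + 4·7^4
  c_2 = 7964 = 5·7^0 + 3·7^1 + 1·7^2 + 2·7^3 + 3·7^4
  c_3 = 6636 = 0·7^0 + 3·7^1 + 2·7^2 + 5·7^3 + 2·7^4
  c_4 = 10325 = 0·7^0 + 5·7^1 + 0·7^2 + 2·7^3 + 4·7^4
  c_5 = 13072 = 3·7^0 + 5·7^1 + 0·7^2 + 3·7^3 + 5·7^4
  c_6 = 11640 = 6·7^0 + 3·7^1 + 6·7^2 + 5·7^3 + 4·7^4
  c_7 = 2394 = 0·7^0 + 6·7^1 + 6·7^2 + 6·7^3
λ_0 = (3, 5, 0, 0, 3, 6, 0)
λ_1 = (3, 3, 3, 5, 5, 3, 6)
λ_2 = (2, 1, 2, 0, 0, 6, 6)
λ_3 = (1, 2, 5, 2, 3, 5, 6)
λ_4 = (4, 3, 2, 4, 5, 4, 0)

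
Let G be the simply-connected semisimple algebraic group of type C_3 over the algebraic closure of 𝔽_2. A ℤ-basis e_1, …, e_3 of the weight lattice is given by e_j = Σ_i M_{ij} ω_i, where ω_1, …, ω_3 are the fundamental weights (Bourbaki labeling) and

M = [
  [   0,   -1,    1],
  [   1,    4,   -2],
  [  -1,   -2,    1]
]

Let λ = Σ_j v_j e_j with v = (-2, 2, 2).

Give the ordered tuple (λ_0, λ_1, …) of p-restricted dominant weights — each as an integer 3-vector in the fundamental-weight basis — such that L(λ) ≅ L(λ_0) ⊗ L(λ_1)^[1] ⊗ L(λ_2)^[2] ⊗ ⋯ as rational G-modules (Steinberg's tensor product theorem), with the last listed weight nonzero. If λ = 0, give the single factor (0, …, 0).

Compute c_i = Σ_j M_{ij} v_j with v = (-2, 2, 2):
  c_1 = (0)·(-2) + (-1)·(2) + (1)·(2) = 0
  c_2 = (1)·(-2) + (4)·(2) + (-2)·(2) = 2
  c_3 = (-1)·(-2) + (-2)·(2) + (1)·(2) = 0
Base-2 expansion of each c_i:
  c_1 = 0
  c_2 = 2 = 0·2^0 + 1·2^1
  c_3 = 0
p-restricted factor λ_0 = (0, 0, 0)
p-restricted factor λ_1 = (0, 1, 0)

((0, 0, 0), (0, 1, 0))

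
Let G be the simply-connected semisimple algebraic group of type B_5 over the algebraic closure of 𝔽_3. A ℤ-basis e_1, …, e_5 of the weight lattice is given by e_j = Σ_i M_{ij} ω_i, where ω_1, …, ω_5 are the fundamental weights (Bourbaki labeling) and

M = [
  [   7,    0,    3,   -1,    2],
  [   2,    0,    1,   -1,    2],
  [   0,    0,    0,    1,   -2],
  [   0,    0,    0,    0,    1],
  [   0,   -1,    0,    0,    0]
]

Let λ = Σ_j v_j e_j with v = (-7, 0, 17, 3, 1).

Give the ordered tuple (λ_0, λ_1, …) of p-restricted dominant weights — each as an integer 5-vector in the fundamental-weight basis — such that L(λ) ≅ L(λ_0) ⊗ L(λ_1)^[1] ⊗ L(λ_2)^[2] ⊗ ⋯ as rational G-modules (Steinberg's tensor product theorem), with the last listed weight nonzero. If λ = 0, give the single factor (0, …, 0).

((1, 2, 1, 1, 0),)

Converting to the ω-basis (c_i = row i of M dotted with v = (-7, 0, 17, 3, 1)):
  c_1 = 7*-7 + 0*0 + 3*17 + -1*3 + 2*1 = 1
  c_2 = 2*-7 + 0*0 + 1*17 + -1*3 + 2*1 = 2
  c_3 = 0*-7 + 0*0 + 0*17 + 1*3 + -2*1 = 1
  c_4 = 0*-7 + 0*0 + 0*17 + 0*3 + 1*1 = 1
  c_5 = 0*-7 + -1*0 + 0*17 + 0*3 + 0*1 = 0
Writing each c_i in base p = 3:
  c_1 = 1 = 1·3^0
  c_2 = 2 = 2·3^0
  c_3 = 1 = 1·3^0
  c_4 = 1 = 1·3^0
  c_5 = 0
Factor λ_0 = (1, 2, 1, 1, 0)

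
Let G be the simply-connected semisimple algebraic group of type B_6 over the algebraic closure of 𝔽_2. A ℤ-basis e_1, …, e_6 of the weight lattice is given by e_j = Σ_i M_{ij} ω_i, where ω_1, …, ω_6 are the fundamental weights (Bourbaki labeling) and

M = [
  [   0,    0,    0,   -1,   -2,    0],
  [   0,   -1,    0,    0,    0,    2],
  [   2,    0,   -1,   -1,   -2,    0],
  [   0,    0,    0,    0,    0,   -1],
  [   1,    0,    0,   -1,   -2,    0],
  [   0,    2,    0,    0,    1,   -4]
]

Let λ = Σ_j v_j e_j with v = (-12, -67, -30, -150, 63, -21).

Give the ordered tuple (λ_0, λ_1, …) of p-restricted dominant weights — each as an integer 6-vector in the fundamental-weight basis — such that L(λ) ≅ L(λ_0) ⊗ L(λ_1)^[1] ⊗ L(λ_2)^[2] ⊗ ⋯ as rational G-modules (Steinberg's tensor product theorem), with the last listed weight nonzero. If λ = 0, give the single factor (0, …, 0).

((0, 1, 0, 1, 0, 1), (0, 0, 1, 0, 0, 0), (0, 0, 1, 1, 1, 1), (1, 1, 1, 0, 1, 1), (1, 1, 1, 1, 0, 0))

Converting to the ω-basis (c_i = row i of M dotted with v = (-12, -67, -30, -150, 63, -21)):
  c_1 = 0*-12 + 0*-67 + 0*-30 + -1*-150 + -2*63 + 0*-21 = 24
  c_2 = 0*-12 + -1*-67 + 0*-30 + 0*-150 + 0*63 + 2*-21 = 25
  c_3 = 2*-12 + 0*-67 + -1*-30 + -1*-150 + -2*63 + 0*-21 = 30
  c_4 = 0*-12 + 0*-67 + 0*-30 + 0*-150 + 0*63 + -1*-21 = 21
  c_5 = 1*-12 + 0*-67 + 0*-30 + -1*-150 + -2*63 + 0*-21 = 12
  c_6 = 0*-12 + 2*-67 + 0*-30 + 0*-150 + 1*63 + -4*-21 = 13
Base-2 expansion of each c_i:
  c_1 = 24 = 0·2^0 + 0·2^1 + 0·2^2 + 1·2^3 + 1·2^4
  c_2 = 25 = 1·2^0 + 0·2^1 + 0·2^2 + 1·2^3 + 1·2^4
  c_3 = 30 = 0·2^0 + 1·2^1 + 1·2^2 + 1·2^3 + 1·2^4
  c_4 = 21 = 1·2^0 + 0·2^1 + 1·2^2 + 0·2^3 + 1·2^4
  c_5 = 12 = 0·2^0 + 0·2^1 + 1·2^2 + 1·2^3
  c_6 = 13 = 1·2^0 + 0·2^1 + 1·2^2 + 1·2^3
p-restricted factor λ_0 = (0, 1, 0, 1, 0, 1)
p-restricted factor λ_1 = (0, 0, 1, 0, 0, 0)
p-restricted factor λ_2 = (0, 0, 1, 1, 1, 1)
p-restricted factor λ_3 = (1, 1, 1, 0, 1, 1)
p-restricted factor λ_4 = (1, 1, 1, 1, 0, 0)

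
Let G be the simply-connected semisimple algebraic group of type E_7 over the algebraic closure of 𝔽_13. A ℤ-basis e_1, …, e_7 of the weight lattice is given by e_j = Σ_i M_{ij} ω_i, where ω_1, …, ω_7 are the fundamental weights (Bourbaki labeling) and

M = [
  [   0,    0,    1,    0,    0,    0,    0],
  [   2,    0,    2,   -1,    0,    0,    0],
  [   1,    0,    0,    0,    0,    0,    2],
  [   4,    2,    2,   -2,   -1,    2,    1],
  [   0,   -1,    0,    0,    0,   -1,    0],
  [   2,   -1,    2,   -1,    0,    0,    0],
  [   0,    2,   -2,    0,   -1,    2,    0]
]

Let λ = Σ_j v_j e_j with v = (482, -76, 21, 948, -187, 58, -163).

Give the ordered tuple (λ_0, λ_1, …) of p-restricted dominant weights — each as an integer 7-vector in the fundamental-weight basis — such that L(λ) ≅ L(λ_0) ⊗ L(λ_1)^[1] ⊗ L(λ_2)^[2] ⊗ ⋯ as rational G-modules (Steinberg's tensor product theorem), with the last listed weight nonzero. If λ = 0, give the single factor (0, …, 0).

ω-coordinates c = M·v, v = (482, -76, 21, 948, -187, 58, -163):
  c_1 = 0*482 + 0*-76 + 1*21 + 0*948 + 0*-187 + 0*58 + 0*-163 = 21
  c_2 = 2*482 + 0*-76 + 2*21 + -1*948 + 0*-187 + 0*58 + 0*-163 = 58
  c_3 = 1*482 + 0*-76 + 0*21 + 0*948 + 0*-187 + 0*58 + 2*-163 = 156
  c_4 = 4*482 + 2*-76 + 2*21 + -2*948 + -1*-187 + 2*58 + 1*-163 = 62
  c_5 = 0*482 + -1*-76 + 0*21 + 0*948 + 0*-187 + -1*58 + 0*-163 = 18
  c_6 = 2*482 + -1*-76 + 2*21 + -1*948 + 0*-187 + 0*58 + 0*-163 = 134
  c_7 = 0*482 + 2*-76 + -2*21 + 0*948 + -1*-187 + 2*58 + 0*-163 = 109
Expand coordinatewise in base 13:
  c_1 = 21 = 8·13^0 + 1·13^1
  c_2 = 58 = 6·13^0 + 4·13^1
  c_3 = 156 = 0·13^0 + 12·13^1
  c_4 = 62 = 10·13^0 + 4·13^1
  c_5 = 18 = 5·13^0 + 1·13^1
  c_6 = 134 = 4·13^0 + 10·13^1
  c_7 = 109 = 5·13^0 + 8·13^1
p-restricted factor λ_0 = (8, 6, 0, 10, 5, 4, 5)
p-restricted factor λ_1 = (1, 4, 12, 4, 1, 10, 8)

((8, 6, 0, 10, 5, 4, 5), (1, 4, 12, 4, 1, 10, 8))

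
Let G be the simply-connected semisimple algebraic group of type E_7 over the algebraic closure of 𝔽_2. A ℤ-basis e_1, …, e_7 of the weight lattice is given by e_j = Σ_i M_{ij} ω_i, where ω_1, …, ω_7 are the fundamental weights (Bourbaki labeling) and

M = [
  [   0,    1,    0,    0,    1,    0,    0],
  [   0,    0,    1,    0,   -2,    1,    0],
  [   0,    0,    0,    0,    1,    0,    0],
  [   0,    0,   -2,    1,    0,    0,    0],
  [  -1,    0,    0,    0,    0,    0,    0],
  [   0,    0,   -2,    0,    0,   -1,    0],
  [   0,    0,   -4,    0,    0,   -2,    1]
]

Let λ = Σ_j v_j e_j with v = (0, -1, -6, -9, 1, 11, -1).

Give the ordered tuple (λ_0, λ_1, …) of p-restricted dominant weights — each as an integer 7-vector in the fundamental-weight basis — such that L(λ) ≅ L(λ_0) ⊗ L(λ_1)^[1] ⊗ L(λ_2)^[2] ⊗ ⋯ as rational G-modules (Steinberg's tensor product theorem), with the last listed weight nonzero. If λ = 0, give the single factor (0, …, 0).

ω-coordinates c = M·v, v = (0, -1, -6, -9, 1, 11, -1):
  c_1 = 0*0 + 1*-1 + 0*-6 + 0*-9 + 1*1 + 0*11 + 0*-1 = 0
  c_2 = 0*0 + 0*-1 + 1*-6 + 0*-9 + -2*1 + 1*11 + 0*-1 = 3
  c_3 = 0*0 + 0*-1 + 0*-6 + 0*-9 + 1*1 + 0*11 + 0*-1 = 1
  c_4 = 0*0 + 0*-1 + -2*-6 + 1*-9 + 0*1 + 0*11 + 0*-1 = 3
  c_5 = -1*0 + 0*-1 + 0*-6 + 0*-9 + 0*1 + 0*11 + 0*-1 = 0
  c_6 = 0*0 + 0*-1 + -2*-6 + 0*-9 + 0*1 + -1*11 + 0*-1 = 1
  c_7 = 0*0 + 0*-1 + -4*-6 + 0*-9 + 0*1 + -2*11 + 1*-1 = 1
Expand coordinatewise in base 2:
  c_1 = 0
  c_2 = 3 = 1·2^0 + 1·2^1
  c_3 = 1 = 1·2^0
  c_4 = 3 = 1·2^0 + 1·2^1
  c_5 = 0
  c_6 = 1 = 1·2^0
  c_7 = 1 = 1·2^0
Factor λ_0 = (0, 1, 1, 1, 0, 1, 1)
Factor λ_1 = (0, 1, 0, 1, 0, 0, 0)

((0, 1, 1, 1, 0, 1, 1), (0, 1, 0, 1, 0, 0, 0))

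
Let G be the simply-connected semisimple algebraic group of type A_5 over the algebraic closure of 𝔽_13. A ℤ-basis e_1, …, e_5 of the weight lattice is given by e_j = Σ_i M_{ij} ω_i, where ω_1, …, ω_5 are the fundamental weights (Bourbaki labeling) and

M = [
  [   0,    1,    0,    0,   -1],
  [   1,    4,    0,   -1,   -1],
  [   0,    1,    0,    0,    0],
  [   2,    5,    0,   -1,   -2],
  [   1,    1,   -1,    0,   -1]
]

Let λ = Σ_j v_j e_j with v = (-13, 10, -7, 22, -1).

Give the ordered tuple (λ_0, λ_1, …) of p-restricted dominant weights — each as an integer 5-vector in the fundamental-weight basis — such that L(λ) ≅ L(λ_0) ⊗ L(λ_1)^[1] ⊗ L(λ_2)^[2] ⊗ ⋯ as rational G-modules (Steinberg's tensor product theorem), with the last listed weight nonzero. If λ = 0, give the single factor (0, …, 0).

((11, 6, 10, 4, 5),)

ω-coordinates c = M·v, v = (-13, 10, -7, 22, -1):
  c_1 = 0*-13 + 1*10 + 0*-7 + 0*22 + -1*-1 = 11
  c_2 = 1*-13 + 4*10 + 0*-7 + -1*22 + -1*-1 = 6
  c_3 = 0*-13 + 1*10 + 0*-7 + 0*22 + 0*-1 = 10
  c_4 = 2*-13 + 5*10 + 0*-7 + -1*22 + -2*-1 = 4
  c_5 = 1*-13 + 1*10 + -1*-7 + 0*22 + -1*-1 = 5
p = 13; digits c_i = Σ_j d_{ij}·13^j, 0 ≤ d_{ij} < 13:
  c_1 = 11 = 11·13^0
  c_2 = 6 = 6·13^0
  c_3 = 10 = 10·13^0
  c_4 = 4 = 4·13^0
  c_5 = 5 = 5·13^0
p-restricted factor λ_0 = (11, 6, 10, 4, 5)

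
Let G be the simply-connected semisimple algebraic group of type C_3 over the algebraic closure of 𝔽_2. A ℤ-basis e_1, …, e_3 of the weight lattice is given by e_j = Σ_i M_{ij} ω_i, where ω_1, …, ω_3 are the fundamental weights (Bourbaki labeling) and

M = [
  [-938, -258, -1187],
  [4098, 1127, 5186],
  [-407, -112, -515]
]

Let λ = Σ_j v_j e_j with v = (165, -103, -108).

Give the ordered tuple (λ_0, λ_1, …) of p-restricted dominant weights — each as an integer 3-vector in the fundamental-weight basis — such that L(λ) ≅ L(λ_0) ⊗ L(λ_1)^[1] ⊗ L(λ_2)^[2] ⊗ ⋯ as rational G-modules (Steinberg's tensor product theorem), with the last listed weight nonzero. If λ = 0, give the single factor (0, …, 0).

((0, 1, 1),)

ω-coordinates c = M·v, v = (165, -103, -108):
  c_1 = -938*165 + -258*-103 + -1187*-108 = 0
  c_2 = 4098*165 + 1127*-103 + 5186*-108 = 1
  c_3 = -407*165 + -112*-103 + -515*-108 = 1
Base-2 expansion of each c_i:
  c_1 = 0
  c_2 = 1 = 1·2^0
  c_3 = 1 = 1·2^0
λ_0 = (0, 1, 1)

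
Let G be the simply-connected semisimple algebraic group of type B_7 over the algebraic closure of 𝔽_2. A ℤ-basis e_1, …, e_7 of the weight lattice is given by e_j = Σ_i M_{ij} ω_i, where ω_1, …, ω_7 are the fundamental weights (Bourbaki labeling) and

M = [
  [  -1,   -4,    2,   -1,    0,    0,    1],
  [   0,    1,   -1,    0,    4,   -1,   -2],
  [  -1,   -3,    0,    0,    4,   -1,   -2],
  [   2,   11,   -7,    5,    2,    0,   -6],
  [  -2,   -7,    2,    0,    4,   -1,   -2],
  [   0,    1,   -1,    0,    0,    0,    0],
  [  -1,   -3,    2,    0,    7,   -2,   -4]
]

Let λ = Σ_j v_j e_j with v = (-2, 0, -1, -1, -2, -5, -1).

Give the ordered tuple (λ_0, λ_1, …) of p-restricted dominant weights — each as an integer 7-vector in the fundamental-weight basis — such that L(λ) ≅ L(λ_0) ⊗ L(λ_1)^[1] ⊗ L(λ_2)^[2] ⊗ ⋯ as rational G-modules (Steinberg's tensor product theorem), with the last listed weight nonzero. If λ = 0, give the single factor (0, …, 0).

Converting to the ω-basis (c_i = row i of M dotted with v = (-2, 0, -1, -1, -2, -5, -1)):
  c_1 = -1*-2 + -4*0 + 2*-1 + -1*-1 + 0*-2 + 0*-5 + 1*-1 = 0
  c_2 = 0*-2 + 1*0 + -1*-1 + 0*-1 + 4*-2 + -1*-5 + -2*-1 = 0
  c_3 = -1*-2 + -3*0 + 0*-1 + 0*-1 + 4*-2 + -1*-5 + -2*-1 = 1
  c_4 = 2*-2 + 11*0 + -7*-1 + 5*-1 + 2*-2 + 0*-5 + -6*-1 = 0
  c_5 = -2*-2 + -7*0 + 2*-1 + 0*-1 + 4*-2 + -1*-5 + -2*-1 = 1
  c_6 = 0*-2 + 1*0 + -1*-1 + 0*-1 + 0*-2 + 0*-5 + 0*-1 = 1
  c_7 = -1*-2 + -3*0 + 2*-1 + 0*-1 + 7*-2 + -2*-5 + -4*-1 = 0
Writing each c_i in base p = 2:
  c_1 = 0
  c_2 = 0
  c_3 = 1 = 1·2^0
  c_4 = 0
  c_5 = 1 = 1·2^0
  c_6 = 1 = 1·2^0
  c_7 = 0
Factor λ_0 = (0, 0, 1, 0, 1, 1, 0)

((0, 0, 1, 0, 1, 1, 0),)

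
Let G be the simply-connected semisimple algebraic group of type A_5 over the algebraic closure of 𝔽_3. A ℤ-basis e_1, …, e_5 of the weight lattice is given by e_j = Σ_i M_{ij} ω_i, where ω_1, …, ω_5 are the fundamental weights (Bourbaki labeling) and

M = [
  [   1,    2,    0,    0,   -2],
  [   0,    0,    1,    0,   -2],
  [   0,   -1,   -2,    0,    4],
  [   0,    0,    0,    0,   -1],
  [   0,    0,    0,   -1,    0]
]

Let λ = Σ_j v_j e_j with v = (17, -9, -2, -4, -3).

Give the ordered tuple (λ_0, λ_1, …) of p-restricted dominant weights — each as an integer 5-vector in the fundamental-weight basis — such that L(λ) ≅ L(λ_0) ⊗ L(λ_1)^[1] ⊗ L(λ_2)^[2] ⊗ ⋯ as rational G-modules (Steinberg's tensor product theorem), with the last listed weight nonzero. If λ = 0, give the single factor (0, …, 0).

Compute c_i = Σ_j M_{ij} v_j with v = (17, -9, -2, -4, -3):
  c_1 = (1)·(17) + (2)·(-9) + (0)·(-2) + (0)·(-4) + (-2)·(-3) = 5
  c_2 = (0)·(17) + (0)·(-9) + (1)·(-2) + (0)·(-4) + (-2)·(-3) = 4
  c_3 = (0)·(17) + (-1)·(-9) + (-2)·(-2) + (0)·(-4) + (4)·(-3) = 1
  c_4 = (0)·(17) + (0)·(-9) + (0)·(-2) + (0)·(-4) + (-1)·(-3) = 3
  c_5 = (0)·(17) + (0)·(-9) + (0)·(-2) + (-1)·(-4) + (0)·(-3) = 4
Expand coordinatewise in base 3:
  c_1 = 5 = 2·3^0 + 1·3^1
  c_2 = 4 = 1·3^0 + 1·3^1
  c_3 = 1 = 1·3^0
  c_4 = 3 = 0·3^0 + 1·3^1
  c_5 = 4 = 1·3^0 + 1·3^1
Factor λ_0 = (2, 1, 1, 0, 1)
Factor λ_1 = (1, 1, 0, 1, 1)

((2, 1, 1, 0, 1), (1, 1, 0, 1, 1))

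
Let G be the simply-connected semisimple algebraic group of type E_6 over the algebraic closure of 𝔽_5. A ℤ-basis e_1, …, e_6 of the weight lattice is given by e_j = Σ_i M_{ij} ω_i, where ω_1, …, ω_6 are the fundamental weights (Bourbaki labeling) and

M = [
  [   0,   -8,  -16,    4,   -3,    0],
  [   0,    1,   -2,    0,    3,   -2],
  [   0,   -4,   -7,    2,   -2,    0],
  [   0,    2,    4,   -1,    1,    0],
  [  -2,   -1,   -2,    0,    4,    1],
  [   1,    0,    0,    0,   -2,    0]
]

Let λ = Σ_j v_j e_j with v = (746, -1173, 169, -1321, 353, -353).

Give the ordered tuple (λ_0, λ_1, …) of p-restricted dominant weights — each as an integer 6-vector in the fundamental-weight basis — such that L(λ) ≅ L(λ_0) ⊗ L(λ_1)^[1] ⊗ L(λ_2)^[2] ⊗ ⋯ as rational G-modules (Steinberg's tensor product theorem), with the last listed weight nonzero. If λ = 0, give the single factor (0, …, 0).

((2, 4, 1, 4, 2, 0), (2, 0, 2, 0, 0, 3), (3, 0, 1, 0, 1, 1), (2, 2, 1, 0, 3, 0))

In the fundamental-weight basis, λ has coordinates c = M·v (v = (746, -1173, 169, -1321, 353, -353)):
  c_1 = 0·746 + (-8)·(-1173) + (-16)·(169) + (4)·(-1321) + (-3)·(353) + (0)·(-353) = 337
  c_2 = 0·746 + (1)·(-1173) + (-2)·(169) + (0)·(-1321) + 3·353 + (-2)·(-353) = 254
  c_3 = 0·746 + (-4)·(-1173) + (-7)·(169) + (2)·(-1321) + (-2)·(353) + (0)·(-353) = 161
  c_4 = 0·746 + (2)·(-1173) + 4·169 + (-1)·(-1321) + 1·353 + (0)·(-353) = 4
  c_5 = (-2)·(746) + (-1)·(-1173) + (-2)·(169) + (0)·(-1321) + 4·353 + (1)·(-353) = 402
  c_6 = 1·746 + (0)·(-1173) + 0·169 + (0)·(-1321) + (-2)·(353) + (0)·(-353) = 40
Base-5 expansion of each c_i:
  c_1 = 337 = 2·5^0 + 2·5^1 + 3·5^2 + 2·5^3
  c_2 = 254 = 4·5^0 + 0·5^1 + 0·5^2 + 2·5^3
  c_3 = 161 = 1·5^0 + 2·5^1 + 1·5^2 + 1·5^3
  c_4 = 4 = 4·5^0
  c_5 = 402 = 2·5^0 + 0·5^1 + 1·5^2 + 3·5^3
  c_6 = 40 = 0·5^0 + 3·5^1 + 1·5^2
Factor λ_0 = (2, 4, 1, 4, 2, 0)
Factor λ_1 = (2, 0, 2, 0, 0, 3)
Factor λ_2 = (3, 0, 1, 0, 1, 1)
Factor λ_3 = (2, 2, 1, 0, 3, 0)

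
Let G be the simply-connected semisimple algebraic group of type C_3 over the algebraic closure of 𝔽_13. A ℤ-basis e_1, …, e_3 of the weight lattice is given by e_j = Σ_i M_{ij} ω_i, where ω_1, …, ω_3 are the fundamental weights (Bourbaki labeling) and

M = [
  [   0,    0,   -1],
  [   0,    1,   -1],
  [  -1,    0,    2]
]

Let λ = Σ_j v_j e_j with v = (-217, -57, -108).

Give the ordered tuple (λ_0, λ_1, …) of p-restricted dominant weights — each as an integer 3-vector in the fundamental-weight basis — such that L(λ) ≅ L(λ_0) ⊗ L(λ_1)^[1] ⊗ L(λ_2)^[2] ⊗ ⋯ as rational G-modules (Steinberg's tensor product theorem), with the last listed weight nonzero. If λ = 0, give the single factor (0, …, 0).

((4, 12, 1), (8, 3, 0))

ω-coordinates c = M·v, v = (-217, -57, -108):
  c_1 = 0*-217 + 0*-57 + -1*-108 = 108
  c_2 = 0*-217 + 1*-57 + -1*-108 = 51
  c_3 = -1*-217 + 0*-57 + 2*-108 = 1
Base-13 expansion of each c_i:
  c_1 = 108 = 4·13^0 + 8·13^1
  c_2 = 51 = 12·13^0 + 3·13^1
  c_3 = 1 = 1·13^0
p-restricted factor λ_0 = (4, 12, 1)
p-restricted factor λ_1 = (8, 3, 0)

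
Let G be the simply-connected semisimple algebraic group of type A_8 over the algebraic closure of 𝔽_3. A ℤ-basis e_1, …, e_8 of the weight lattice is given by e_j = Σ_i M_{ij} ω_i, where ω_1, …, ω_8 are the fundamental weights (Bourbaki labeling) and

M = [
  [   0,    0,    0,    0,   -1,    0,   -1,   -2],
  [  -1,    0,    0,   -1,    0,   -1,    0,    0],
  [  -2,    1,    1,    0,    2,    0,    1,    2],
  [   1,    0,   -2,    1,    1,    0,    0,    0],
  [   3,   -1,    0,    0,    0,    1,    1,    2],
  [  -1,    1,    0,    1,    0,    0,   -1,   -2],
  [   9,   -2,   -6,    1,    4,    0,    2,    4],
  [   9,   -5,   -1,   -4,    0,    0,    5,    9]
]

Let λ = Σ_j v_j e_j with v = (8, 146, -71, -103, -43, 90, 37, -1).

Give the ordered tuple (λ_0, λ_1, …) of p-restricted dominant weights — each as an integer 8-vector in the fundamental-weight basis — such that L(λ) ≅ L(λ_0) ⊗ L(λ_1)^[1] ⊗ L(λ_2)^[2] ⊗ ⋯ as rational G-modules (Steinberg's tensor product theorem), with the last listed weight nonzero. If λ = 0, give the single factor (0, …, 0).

Converting to the ω-basis (c_i = row i of M dotted with v = (8, 146, -71, -103, -43, 90, 37, -1)):
  c_1 = 0*8 + 0*146 + 0*-71 + 0*-103 + -1*-43 + 0*90 + -1*37 + -2*-1 = 8
  c_2 = -1*8 + 0*146 + 0*-71 + -1*-103 + 0*-43 + -1*90 + 0*37 + 0*-1 = 5
  c_3 = -2*8 + 1*146 + 1*-71 + 0*-103 + 2*-43 + 0*90 + 1*37 + 2*-1 = 8
  c_4 = 1*8 + 0*146 + -2*-71 + 1*-103 + 1*-43 + 0*90 + 0*37 + 0*-1 = 4
  c_5 = 3*8 + -1*146 + 0*-71 + 0*-103 + 0*-43 + 1*90 + 1*37 + 2*-1 = 3
  c_6 = -1*8 + 1*146 + 0*-71 + 1*-103 + 0*-43 + 0*90 + -1*37 + -2*-1 = 0
  c_7 = 9*8 + -2*146 + -6*-71 + 1*-103 + 4*-43 + 0*90 + 2*37 + 4*-1 = 1
  c_8 = 9*8 + -5*146 + -1*-71 + -4*-103 + 0*-43 + 0*90 + 5*37 + 9*-1 = 1
p = 3; digits c_i = Σ_j d_{ij}·3^j, 0 ≤ d_{ij} < 3:
  c_1 = 8 = 2·3^0 + 2·3^1
  c_2 = 5 = 2·3^0 + 1·3^1
  c_3 = 8 = 2·3^0 + 2·3^1
  c_4 = 4 = 1·3^0 + 1·3^1
  c_5 = 3 = 0·3^0 + 1·3^1
  c_6 = 0
  c_7 = 1 = 1·3^0
  c_8 = 1 = 1·3^0
λ_0 = (2, 2, 2, 1, 0, 0, 1, 1)
λ_1 = (2, 1, 2, 1, 1, 0, 0, 0)

((2, 2, 2, 1, 0, 0, 1, 1), (2, 1, 2, 1, 1, 0, 0, 0))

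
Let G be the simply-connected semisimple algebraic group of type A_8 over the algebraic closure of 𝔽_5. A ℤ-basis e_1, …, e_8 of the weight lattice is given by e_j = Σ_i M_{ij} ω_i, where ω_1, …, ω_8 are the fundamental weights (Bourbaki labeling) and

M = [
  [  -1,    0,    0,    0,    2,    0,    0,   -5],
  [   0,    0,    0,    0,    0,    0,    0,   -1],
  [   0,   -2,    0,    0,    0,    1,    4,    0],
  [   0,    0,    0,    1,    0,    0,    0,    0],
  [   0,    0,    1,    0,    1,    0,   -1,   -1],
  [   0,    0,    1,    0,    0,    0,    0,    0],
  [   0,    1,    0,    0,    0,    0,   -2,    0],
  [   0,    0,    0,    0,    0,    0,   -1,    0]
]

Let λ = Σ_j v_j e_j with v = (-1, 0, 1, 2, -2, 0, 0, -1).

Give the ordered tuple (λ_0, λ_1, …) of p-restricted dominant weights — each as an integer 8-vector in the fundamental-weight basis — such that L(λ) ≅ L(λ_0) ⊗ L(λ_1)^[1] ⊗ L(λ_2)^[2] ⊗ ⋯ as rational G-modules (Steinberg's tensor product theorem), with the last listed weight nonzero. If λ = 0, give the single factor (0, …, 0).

Compute c_i = Σ_j M_{ij} v_j with v = (-1, 0, 1, 2, -2, 0, 0, -1):
  c_1 = (-1)·(-1) + 0·0 + 0·1 + 0·2 + (2)·(-2) + 0·0 + 0·0 + (-5)·(-1) = 2
  c_2 = (0)·(-1) + 0·0 + 0·1 + 0·2 + (0)·(-2) + 0·0 + 0·0 + (-1)·(-1) = 1
  c_3 = (0)·(-1) + (-2)·(0) + 0·1 + 0·2 + (0)·(-2) + 1·0 + 4·0 + (0)·(-1) = 0
  c_4 = (0)·(-1) + 0·0 + 0·1 + 1·2 + (0)·(-2) + 0·0 + 0·0 + (0)·(-1) = 2
  c_5 = (0)·(-1) + 0·0 + 1·1 + 0·2 + (1)·(-2) + 0·0 + (-1)·(0) + (-1)·(-1) = 0
  c_6 = (0)·(-1) + 0·0 + 1·1 + 0·2 + (0)·(-2) + 0·0 + 0·0 + (0)·(-1) = 1
  c_7 = (0)·(-1) + 1·0 + 0·1 + 0·2 + (0)·(-2) + 0·0 + (-2)·(0) + (0)·(-1) = 0
  c_8 = (0)·(-1) + 0·0 + 0·1 + 0·2 + (0)·(-2) + 0·0 + (-1)·(0) + (0)·(-1) = 0
Writing each c_i in base p = 5:
  c_1 = 2 = 2·5^0
  c_2 = 1 = 1·5^0
  c_3 = 0
  c_4 = 2 = 2·5^0
  c_5 = 0
  c_6 = 1 = 1·5^0
  c_7 = 0
  c_8 = 0
λ_0 = (2, 1, 0, 2, 0, 1, 0, 0)

((2, 1, 0, 2, 0, 1, 0, 0),)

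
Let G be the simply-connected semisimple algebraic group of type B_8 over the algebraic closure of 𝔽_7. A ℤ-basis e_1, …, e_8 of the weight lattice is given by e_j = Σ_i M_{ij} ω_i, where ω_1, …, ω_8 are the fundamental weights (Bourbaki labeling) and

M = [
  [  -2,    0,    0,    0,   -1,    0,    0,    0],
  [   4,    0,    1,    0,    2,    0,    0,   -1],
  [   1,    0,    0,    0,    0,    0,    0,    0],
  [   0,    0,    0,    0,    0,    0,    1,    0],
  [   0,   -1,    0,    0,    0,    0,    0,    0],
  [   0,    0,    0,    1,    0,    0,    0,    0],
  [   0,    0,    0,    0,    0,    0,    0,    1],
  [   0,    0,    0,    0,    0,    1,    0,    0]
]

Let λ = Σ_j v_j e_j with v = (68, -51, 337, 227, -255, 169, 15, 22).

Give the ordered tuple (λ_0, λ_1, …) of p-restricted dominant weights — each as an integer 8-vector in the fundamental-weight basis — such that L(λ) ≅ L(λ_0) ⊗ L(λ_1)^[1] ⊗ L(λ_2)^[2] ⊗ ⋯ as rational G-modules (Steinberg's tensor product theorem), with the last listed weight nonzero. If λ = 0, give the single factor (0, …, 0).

((0, 0, 5, 1, 2, 3, 1, 1), (3, 4, 2, 2, 0, 4, 3, 3), (2, 1, 1, 0, 1, 4, 0, 3))

In the fundamental-weight basis, λ has coordinates c = M·v (v = (68, -51, 337, 227, -255, 169, 15, 22)):
  c_1 = -2*68 + 0*-51 + 0*337 + 0*227 + -1*-255 + 0*169 + 0*15 + 0*22 = 119
  c_2 = 4*68 + 0*-51 + 1*337 + 0*227 + 2*-255 + 0*169 + 0*15 + -1*22 = 77
  c_3 = 1*68 + 0*-51 + 0*337 + 0*227 + 0*-255 + 0*169 + 0*15 + 0*22 = 68
  c_4 = 0*68 + 0*-51 + 0*337 + 0*227 + 0*-255 + 0*169 + 1*15 + 0*22 = 15
  c_5 = 0*68 + -1*-51 + 0*337 + 0*227 + 0*-255 + 0*169 + 0*15 + 0*22 = 51
  c_6 = 0*68 + 0*-51 + 0*337 + 1*227 + 0*-255 + 0*169 + 0*15 + 0*22 = 227
  c_7 = 0*68 + 0*-51 + 0*337 + 0*227 + 0*-255 + 0*169 + 0*15 + 1*22 = 22
  c_8 = 0*68 + 0*-51 + 0*337 + 0*227 + 0*-255 + 1*169 + 0*15 + 0*22 = 169
p = 7; digits c_i = Σ_j d_{ij}·7^j, 0 ≤ d_{ij} < 7:
  c_1 = 119 = 0·7^0 + 3·7^1 + 2·7^2
  c_2 = 77 = 0·7^0 + 4·7^1 + 1·7^2
  c_3 = 68 = 5·7^0 + 2·7^1 + 1·7^2
  c_4 = 15 = 1·7^0 + 2·7^1
  c_5 = 51 = 2·7^0 + 0·7^1 + 1·7^2
  c_6 = 227 = 3·7^0 + 4·7^1 + 4·7^2
  c_7 = 22 = 1·7^0 + 3·7^1
  c_8 = 169 = 1·7^0 + 3·7^1 + 3·7^2
p-restricted factor λ_0 = (0, 0, 5, 1, 2, 3, 1, 1)
p-restricted factor λ_1 = (3, 4, 2, 2, 0, 4, 3, 3)
p-restricted factor λ_2 = (2, 1, 1, 0, 1, 4, 0, 3)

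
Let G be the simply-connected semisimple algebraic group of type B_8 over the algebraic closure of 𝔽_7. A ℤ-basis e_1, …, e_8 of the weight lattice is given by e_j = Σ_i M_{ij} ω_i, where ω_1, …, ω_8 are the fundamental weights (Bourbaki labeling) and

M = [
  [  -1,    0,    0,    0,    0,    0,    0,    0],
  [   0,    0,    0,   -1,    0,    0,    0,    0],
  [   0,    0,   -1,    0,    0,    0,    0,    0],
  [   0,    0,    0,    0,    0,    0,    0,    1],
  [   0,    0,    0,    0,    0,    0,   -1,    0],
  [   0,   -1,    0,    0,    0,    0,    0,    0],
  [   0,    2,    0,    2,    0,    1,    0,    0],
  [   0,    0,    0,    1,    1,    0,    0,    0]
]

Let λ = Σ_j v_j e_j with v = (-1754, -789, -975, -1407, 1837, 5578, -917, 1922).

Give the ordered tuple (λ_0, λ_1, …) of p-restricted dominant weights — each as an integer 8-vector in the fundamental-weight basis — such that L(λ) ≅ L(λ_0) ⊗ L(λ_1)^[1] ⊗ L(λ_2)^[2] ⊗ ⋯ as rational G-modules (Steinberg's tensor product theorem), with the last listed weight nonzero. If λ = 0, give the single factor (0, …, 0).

Change of basis e → ω: c = M·v where v = (-1754, -789, -975, -1407, 1837, 5578, -917, 1922):
  c_1 = (-1)·(-1754) + (0)·(-789) + (0)·(-975) + (0)·(-1407) + 0·1837 + 0·5578 + (0)·(-917) + 0·1922 = 1754
  c_2 = (0)·(-1754) + (0)·(-789) + (0)·(-975) + (-1)·(-1407) + 0·1837 + 0·5578 + (0)·(-917) + 0·1922 = 1407
  c_3 = (0)·(-1754) + (0)·(-789) + (-1)·(-975) + (0)·(-1407) + 0·1837 + 0·5578 + (0)·(-917) + 0·1922 = 975
  c_4 = (0)·(-1754) + (0)·(-789) + (0)·(-975) + (0)·(-1407) + 0·1837 + 0·5578 + (0)·(-917) + 1·1922 = 1922
  c_5 = (0)·(-1754) + (0)·(-789) + (0)·(-975) + (0)·(-1407) + 0·1837 + 0·5578 + (-1)·(-917) + 0·1922 = 917
  c_6 = (0)·(-1754) + (-1)·(-789) + (0)·(-975) + (0)·(-1407) + 0·1837 + 0·5578 + (0)·(-917) + 0·1922 = 789
  c_7 = (0)·(-1754) + (2)·(-789) + (0)·(-975) + (2)·(-1407) + 0·1837 + 1·5578 + (0)·(-917) + 0·1922 = 1186
  c_8 = (0)·(-1754) + (0)·(-789) + (0)·(-975) + (1)·(-1407) + 1·1837 + 0·5578 + (0)·(-917) + 0·1922 = 430
Writing each c_i in base p = 7:
  c_1 = 1754 = 4·7^0 + 5·7^1 + 0·7^2 + 5·7^3
  c_2 = 1407 = 0·7^0 + 5·7^1 + 0·7^2 + 4·7^3
  c_3 = 975 = 2·7^0 + 6·7^1 + 5·7^2 + 2·7^3
  c_4 = 1922 = 4·7^0 + 1·7^1 + 4·7^2 + 5·7^3
  c_5 = 917 = 0·7^0 + 5·7^1 + 4·7^2 + 2·7^3
  c_6 = 789 = 5·7^0 + 0·7^1 + 2·7^2 + 2·7^3
  c_7 = 1186 = 3·7^0 + 1·7^1 + 3·7^2 + 3·7^3
  c_8 = 430 = 3·7^0 + 5·7^1 + 1·7^2 + 1·7^3
Factor λ_0 = (4, 0, 2, 4, 0, 5, 3, 3)
Factor λ_1 = (5, 5, 6, 1, 5, 0, 1, 5)
Factor λ_2 = (0, 0, 5, 4, 4, 2, 3, 1)
Factor λ_3 = (5, 4, 2, 5, 2, 2, 3, 1)

((4, 0, 2, 4, 0, 5, 3, 3), (5, 5, 6, 1, 5, 0, 1, 5), (0, 0, 5, 4, 4, 2, 3, 1), (5, 4, 2, 5, 2, 2, 3, 1))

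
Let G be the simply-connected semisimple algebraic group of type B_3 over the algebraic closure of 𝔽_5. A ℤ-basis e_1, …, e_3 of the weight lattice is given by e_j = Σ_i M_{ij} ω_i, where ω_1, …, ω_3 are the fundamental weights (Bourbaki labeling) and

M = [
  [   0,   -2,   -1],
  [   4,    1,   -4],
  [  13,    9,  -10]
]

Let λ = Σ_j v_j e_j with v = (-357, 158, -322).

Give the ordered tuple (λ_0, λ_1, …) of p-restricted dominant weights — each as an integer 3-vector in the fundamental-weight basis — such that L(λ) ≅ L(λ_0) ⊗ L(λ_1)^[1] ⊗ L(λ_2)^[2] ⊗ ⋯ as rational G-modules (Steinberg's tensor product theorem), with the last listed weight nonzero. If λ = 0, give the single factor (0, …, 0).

((1, 3, 1), (1, 3, 0))

In the fundamental-weight basis, λ has coordinates c = M·v (v = (-357, 158, -322)):
  c_1 = 0*-357 + -2*158 + -1*-322 = 6
  c_2 = 4*-357 + 1*158 + -4*-322 = 18
  c_3 = 13*-357 + 9*158 + -10*-322 = 1
p = 5; digits c_i = Σ_j d_{ij}·5^j, 0 ≤ d_{ij} < 5:
  c_1 = 6 = 1·5^0 + 1·5^1
  c_2 = 18 = 3·5^0 + 3·5^1
  c_3 = 1 = 1·5^0
λ_0 = (1, 3, 1)
λ_1 = (1, 3, 0)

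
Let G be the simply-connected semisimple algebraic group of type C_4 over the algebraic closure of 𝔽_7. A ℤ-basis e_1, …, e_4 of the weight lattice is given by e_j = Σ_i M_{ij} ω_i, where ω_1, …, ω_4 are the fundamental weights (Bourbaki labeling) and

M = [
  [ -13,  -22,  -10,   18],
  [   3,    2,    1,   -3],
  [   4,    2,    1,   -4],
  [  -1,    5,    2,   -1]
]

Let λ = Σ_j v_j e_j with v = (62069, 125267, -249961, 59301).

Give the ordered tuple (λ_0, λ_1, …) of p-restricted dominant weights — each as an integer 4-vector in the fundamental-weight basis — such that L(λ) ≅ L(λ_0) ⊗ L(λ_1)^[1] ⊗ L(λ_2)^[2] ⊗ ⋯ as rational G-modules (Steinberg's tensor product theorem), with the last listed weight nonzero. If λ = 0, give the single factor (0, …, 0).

ω-coordinates c = M·v, v = (62069, 125267, -249961, 59301):
  c_1 = (-13)·(62069) + (-22)·(125267) + (-10)·(-249961) + (18)·(59301) = 4257
  c_2 = (3)·(62069) + (2)·(125267) + (1)·(-249961) + (-3)·(59301) = 8877
  c_3 = (4)·(62069) + (2)·(125267) + (1)·(-249961) + (-4)·(59301) = 11645
  c_4 = (-1)·(62069) + (5)·(125267) + (2)·(-249961) + (-1)·(59301) = 5043
Writing each c_i in base p = 7:
  c_1 = 4257 = 1·7^0 + 6·7^1 + 2·7^2 + 5·7^3 + 1·7^4
  c_2 = 8877 = 1·7^0 + 1·7^1 + 6·7^2 + 4·7^3 + 3·7^4
  c_3 = 11645 = 4·7^0 + 4·7^1 + 6·7^2 + 5·7^3 + 4·7^4
  c_4 = 5043 = 3·7^0 + 6·7^1 + 4·7^2 + 0·7^3 + 2·7^4
p-restricted factor λ_0 = (1, 1, 4, 3)
p-restricted factor λ_1 = (6, 1, 4, 6)
p-restricted factor λ_2 = (2, 6, 6, 4)
p-restricted factor λ_3 = (5, 4, 5, 0)
p-restricted factor λ_4 = (1, 3, 4, 2)

((1, 1, 4, 3), (6, 1, 4, 6), (2, 6, 6, 4), (5, 4, 5, 0), (1, 3, 4, 2))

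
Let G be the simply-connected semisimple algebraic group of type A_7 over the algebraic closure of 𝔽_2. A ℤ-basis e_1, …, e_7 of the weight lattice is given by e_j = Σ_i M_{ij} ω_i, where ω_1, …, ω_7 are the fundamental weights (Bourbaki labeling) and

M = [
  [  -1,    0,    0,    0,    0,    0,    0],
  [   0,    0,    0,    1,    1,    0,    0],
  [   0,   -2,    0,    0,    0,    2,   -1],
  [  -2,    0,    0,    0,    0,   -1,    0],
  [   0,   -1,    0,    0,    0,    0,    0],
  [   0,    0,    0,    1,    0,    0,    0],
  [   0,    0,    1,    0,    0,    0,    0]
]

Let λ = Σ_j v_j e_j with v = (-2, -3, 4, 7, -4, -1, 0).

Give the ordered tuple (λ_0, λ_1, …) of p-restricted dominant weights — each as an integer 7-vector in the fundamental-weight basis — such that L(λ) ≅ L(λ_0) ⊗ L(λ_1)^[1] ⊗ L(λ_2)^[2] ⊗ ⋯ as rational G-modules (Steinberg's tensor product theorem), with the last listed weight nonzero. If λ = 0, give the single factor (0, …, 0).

((0, 1, 0, 1, 1, 1, 0), (1, 1, 0, 0, 1, 1, 0), (0, 0, 1, 1, 0, 1, 1))

Converting to the ω-basis (c_i = row i of M dotted with v = (-2, -3, 4, 7, -4, -1, 0)):
  c_1 = -1*-2 + 0*-3 + 0*4 + 0*7 + 0*-4 + 0*-1 + 0*0 = 2
  c_2 = 0*-2 + 0*-3 + 0*4 + 1*7 + 1*-4 + 0*-1 + 0*0 = 3
  c_3 = 0*-2 + -2*-3 + 0*4 + 0*7 + 0*-4 + 2*-1 + -1*0 = 4
  c_4 = -2*-2 + 0*-3 + 0*4 + 0*7 + 0*-4 + -1*-1 + 0*0 = 5
  c_5 = 0*-2 + -1*-3 + 0*4 + 0*7 + 0*-4 + 0*-1 + 0*0 = 3
  c_6 = 0*-2 + 0*-3 + 0*4 + 1*7 + 0*-4 + 0*-1 + 0*0 = 7
  c_7 = 0*-2 + 0*-3 + 1*4 + 0*7 + 0*-4 + 0*-1 + 0*0 = 4
p = 2; digits c_i = Σ_j d_{ij}·2^j, 0 ≤ d_{ij} < 2:
  c_1 = 2 = 0·2^0 + 1·2^1
  c_2 = 3 = 1·2^0 + 1·2^1
  c_3 = 4 = 0·2^0 + 0·2^1 + 1·2^2
  c_4 = 5 = 1·2^0 + 0·2^1 + 1·2^2
  c_5 = 3 = 1·2^0 + 1·2^1
  c_6 = 7 = 1·2^0 + 1·2^1 + 1·2^2
  c_7 = 4 = 0·2^0 + 0·2^1 + 1·2^2
p-restricted factor λ_0 = (0, 1, 0, 1, 1, 1, 0)
p-restricted factor λ_1 = (1, 1, 0, 0, 1, 1, 0)
p-restricted factor λ_2 = (0, 0, 1, 1, 0, 1, 1)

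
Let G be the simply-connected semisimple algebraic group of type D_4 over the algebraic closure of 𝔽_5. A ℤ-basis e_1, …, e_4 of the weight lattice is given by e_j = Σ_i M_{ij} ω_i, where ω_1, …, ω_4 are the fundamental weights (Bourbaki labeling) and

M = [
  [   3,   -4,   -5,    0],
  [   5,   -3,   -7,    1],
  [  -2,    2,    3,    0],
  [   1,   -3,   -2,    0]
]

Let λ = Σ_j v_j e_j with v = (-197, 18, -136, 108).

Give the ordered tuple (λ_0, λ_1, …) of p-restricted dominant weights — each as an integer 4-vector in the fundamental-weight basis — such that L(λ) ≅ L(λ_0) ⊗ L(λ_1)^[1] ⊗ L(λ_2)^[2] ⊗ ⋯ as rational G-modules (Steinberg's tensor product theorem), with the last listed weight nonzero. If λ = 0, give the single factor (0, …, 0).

((2, 1, 2, 1), (3, 4, 4, 4))

Converting to the ω-basis (c_i = row i of M dotted with v = (-197, 18, -136, 108)):
  c_1 = (3)·(-197) + (-4)·(18) + (-5)·(-136) + 0·108 = 17
  c_2 = (5)·(-197) + (-3)·(18) + (-7)·(-136) + 1·108 = 21
  c_3 = (-2)·(-197) + 2·18 + (3)·(-136) + 0·108 = 22
  c_4 = (1)·(-197) + (-3)·(18) + (-2)·(-136) + 0·108 = 21
p = 5; digits c_i = Σ_j d_{ij}·5^j, 0 ≤ d_{ij} < 5:
  c_1 = 17 = 2·5^0 + 3·5^1
  c_2 = 21 = 1·5^0 + 4·5^1
  c_3 = 22 = 2·5^0 + 4·5^1
  c_4 = 21 = 1·5^0 + 4·5^1
p-restricted factor λ_0 = (2, 1, 2, 1)
p-restricted factor λ_1 = (3, 4, 4, 4)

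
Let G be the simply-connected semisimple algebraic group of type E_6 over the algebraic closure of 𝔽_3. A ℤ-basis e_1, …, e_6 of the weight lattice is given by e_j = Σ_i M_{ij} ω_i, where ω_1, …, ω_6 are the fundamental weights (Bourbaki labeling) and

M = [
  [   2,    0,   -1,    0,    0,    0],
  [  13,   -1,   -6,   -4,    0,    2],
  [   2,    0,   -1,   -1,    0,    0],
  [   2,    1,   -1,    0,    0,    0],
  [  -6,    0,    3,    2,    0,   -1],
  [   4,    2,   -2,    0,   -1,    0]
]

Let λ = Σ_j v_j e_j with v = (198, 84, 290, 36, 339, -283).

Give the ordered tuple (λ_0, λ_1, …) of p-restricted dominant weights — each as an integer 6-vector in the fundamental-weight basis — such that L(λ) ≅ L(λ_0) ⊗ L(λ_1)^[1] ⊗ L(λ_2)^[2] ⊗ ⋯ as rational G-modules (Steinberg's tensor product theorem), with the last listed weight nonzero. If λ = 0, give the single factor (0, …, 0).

((1, 1, 1, 1, 1, 2), (2, 1, 2, 0, 0, 1), (2, 1, 1, 0, 1, 1), (0, 1, 2, 1, 1, 1), (1, 0, 0, 2, 0, 0))

Converting to the ω-basis (c_i = row i of M dotted with v = (198, 84, 290, 36, 339, -283)):
  c_1 = (2)·(198) + (0)·(84) + (-1)·(290) + (0)·(36) + (0)·(339) + (0)·(-283) = 106
  c_2 = (13)·(198) + (-1)·(84) + (-6)·(290) + (-4)·(36) + (0)·(339) + (2)·(-283) = 40
  c_3 = (2)·(198) + (0)·(84) + (-1)·(290) + (-1)·(36) + (0)·(339) + (0)·(-283) = 70
  c_4 = (2)·(198) + (1)·(84) + (-1)·(290) + (0)·(36) + (0)·(339) + (0)·(-283) = 190
  c_5 = (-6)·(198) + (0)·(84) + (3)·(290) + (2)·(36) + (0)·(339) + (-1)·(-283) = 37
  c_6 = (4)·(198) + (2)·(84) + (-2)·(290) + (0)·(36) + (-1)·(339) + (0)·(-283) = 41
Base-3 expansion of each c_i:
  c_1 = 106 = 1·3^0 + 2·3^1 + 2·3^2 + 0·3^3 + 1·3^4
  c_2 = 40 = 1·3^0 + 1·3^1 + 1·3^2 + 1·3^3
  c_3 = 70 = 1·3^0 + 2·3^1 + 1·3^2 + 2·3^3
  c_4 = 190 = 1·3^0 + 0·3^1 + 0·3^2 + 1·3^3 + 2·3^4
  c_5 = 37 = 1·3^0 + 0·3^1 + 1·3^2 + 1·3^3
  c_6 = 41 = 2·3^0 + 1·3^1 + 1·3^2 + 1·3^3
Factor λ_0 = (1, 1, 1, 1, 1, 2)
Factor λ_1 = (2, 1, 2, 0, 0, 1)
Factor λ_2 = (2, 1, 1, 0, 1, 1)
Factor λ_3 = (0, 1, 2, 1, 1, 1)
Factor λ_4 = (1, 0, 0, 2, 0, 0)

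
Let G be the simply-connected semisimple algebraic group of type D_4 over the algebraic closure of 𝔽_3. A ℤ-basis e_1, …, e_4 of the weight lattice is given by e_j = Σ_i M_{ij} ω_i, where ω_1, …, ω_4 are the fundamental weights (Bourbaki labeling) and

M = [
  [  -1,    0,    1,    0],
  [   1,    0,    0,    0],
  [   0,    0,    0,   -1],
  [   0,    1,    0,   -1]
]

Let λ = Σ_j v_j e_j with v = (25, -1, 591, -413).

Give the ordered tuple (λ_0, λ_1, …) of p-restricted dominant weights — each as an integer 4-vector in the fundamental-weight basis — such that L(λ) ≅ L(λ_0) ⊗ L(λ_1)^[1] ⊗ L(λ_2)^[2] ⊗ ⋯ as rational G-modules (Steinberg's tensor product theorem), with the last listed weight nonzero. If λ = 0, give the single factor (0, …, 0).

In the fundamental-weight basis, λ has coordinates c = M·v (v = (25, -1, 591, -413)):
  c_1 = (-1)·(25) + (0)·(-1) + 1·591 + (0)·(-413) = 566
  c_2 = 1·25 + (0)·(-1) + 0·591 + (0)·(-413) = 25
  c_3 = 0·25 + (0)·(-1) + 0·591 + (-1)·(-413) = 413
  c_4 = 0·25 + (1)·(-1) + 0·591 + (-1)·(-413) = 412
p = 3; digits c_i = Σ_j d_{ij}·3^j, 0 ≤ d_{ij} < 3:
  c_1 = 566 = 2·3^0 + 2·3^1 + 2·3^2 + 2·3^3 + 0·3^4 + 2·3^5
  c_2 = 25 = 1·3^0 + 2·3^1 + 2·3^2
  c_3 = 413 = 2·3^0 + 2·3^1 + 0·3^2 + 0·3^3 + 2·3^4 + 1·3^5
  c_4 = 412 = 1·3^0 + 2·3^1 + 0·3^2 + 0·3^3 + 2·3^4 + 1·3^5
λ_0 = (2, 1, 2, 1)
λ_1 = (2, 2, 2, 2)
λ_2 = (2, 2, 0, 0)
λ_3 = (2, 0, 0, 0)
λ_4 = (0, 0, 2, 2)
λ_5 = (2, 0, 1, 1)

((2, 1, 2, 1), (2, 2, 2, 2), (2, 2, 0, 0), (2, 0, 0, 0), (0, 0, 2, 2), (2, 0, 1, 1))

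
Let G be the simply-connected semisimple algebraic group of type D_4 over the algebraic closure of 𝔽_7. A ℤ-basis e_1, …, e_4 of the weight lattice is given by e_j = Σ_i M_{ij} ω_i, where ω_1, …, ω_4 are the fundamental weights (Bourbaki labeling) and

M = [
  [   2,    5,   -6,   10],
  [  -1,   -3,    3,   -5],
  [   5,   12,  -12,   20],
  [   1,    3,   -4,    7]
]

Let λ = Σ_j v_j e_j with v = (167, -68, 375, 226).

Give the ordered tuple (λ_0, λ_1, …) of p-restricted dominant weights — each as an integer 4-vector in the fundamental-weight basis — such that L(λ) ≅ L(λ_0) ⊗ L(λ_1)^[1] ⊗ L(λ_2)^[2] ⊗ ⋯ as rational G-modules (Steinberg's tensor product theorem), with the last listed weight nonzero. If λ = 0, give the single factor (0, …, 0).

((4, 4, 4, 3), (0, 4, 5, 6))

ω-coordinates c = M·v, v = (167, -68, 375, 226):
  c_1 = 2·167 + (5)·(-68) + (-6)·(375) + 10·226 = 4
  c_2 = (-1)·(167) + (-3)·(-68) + 3·375 + (-5)·(226) = 32
  c_3 = 5·167 + (12)·(-68) + (-12)·(375) + 20·226 = 39
  c_4 = 1·167 + (3)·(-68) + (-4)·(375) + 7·226 = 45
Expand coordinatewise in base 7:
  c_1 = 4 = 4·7^0
  c_2 = 32 = 4·7^0 + 4·7^1
  c_3 = 39 = 4·7^0 + 5·7^1
  c_4 = 45 = 3·7^0 + 6·7^1
Factor λ_0 = (4, 4, 4, 3)
Factor λ_1 = (0, 4, 5, 6)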